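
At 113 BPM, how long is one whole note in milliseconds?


One quarter-note beat = 60000 / BPM = 60000 / 113 ms
Whole note = 4 × quarter note
Duration = 4 × 60000 / 113 = 240000 / 113
= 2123.9 ms


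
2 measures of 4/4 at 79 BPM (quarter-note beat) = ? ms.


Quarter-note beat duration = 60000 / 79 ms
Beats per measure (4/4) = 4
One measure = 4 × 60000 / 79 = 240000 / 79 ms
2 measures = 2 × 240000 / 79 = 480000 / 79
= 6075.9 ms


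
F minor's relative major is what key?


Working:
The relative major shares the key signature and is a minor 3rd above the minor tonic
A minor 3rd above F is Ab
→ relative major of F minor is Ab major
= Ab major


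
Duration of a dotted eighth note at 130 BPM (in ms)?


Step by step:
One quarter-note beat = 60000 / BPM = 60000 / 130 ms
Dotted eighth note = 3/4 × quarter note
Duration = 3/4 × 60000 / 130 = 45000 / 130
= 346.2 ms


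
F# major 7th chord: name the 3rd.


Let's work it out.
Major 7th chord = root + major 3rd + perfect 5th + major 7th
Seventh chords stack in thirds, so the letter names are F-A-C-E
Root: F#
Major 3rd above F#: A#
Perfect 5th above F#: C#
Major 7th above F#: E#
The 3rd = A#


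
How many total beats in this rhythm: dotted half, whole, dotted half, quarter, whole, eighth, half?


Let's work it out.
Beat values:
  dotted half = 3 beats
  whole = 4 beats
  dotted half = 3 beats
  quarter = 1 beat
  whole = 4 beats
  eighth = 0.5 beats
  half = 2 beats
Sum = 3 + 4 + 3 + 1 + 4 + 0.5 + 2
= 17.5 beats


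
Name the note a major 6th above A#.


Step by step:
A 6th spans 6 letter names, so from A we land on F
A major 6th = 9 semitones above A#
Spell F at that pitch: F##
= F##


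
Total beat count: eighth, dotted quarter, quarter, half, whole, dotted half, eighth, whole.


Working:
Beat values:
  eighth = 0.5 beats
  dotted quarter = 1.5 beats
  quarter = 1 beat
  half = 2 beats
  whole = 4 beats
  dotted half = 3 beats
  eighth = 0.5 beats
  whole = 4 beats
Sum = 0.5 + 1.5 + 1 + 2 + 4 + 3 + 0.5 + 4
= 16.5 beats


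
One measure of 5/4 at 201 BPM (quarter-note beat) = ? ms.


Reasoning:
Quarter-note beat duration = 60000 / 201 ms
Beats per measure (5/4) = 5
One measure = 5 × 60000 / 201 = 300000 / 201 ms
= 1492.5 ms


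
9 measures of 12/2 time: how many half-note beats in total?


Time signature 12/2: the bottom number 2 means the half note gets one count
The top number 12 means 12 half-note beats per measure
Total = 12 × 9 measures
= 108 half-note beats


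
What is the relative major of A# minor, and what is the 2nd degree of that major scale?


Let's work it out.
The relative major shares the key signature and is a minor 3rd above the minor tonic
A minor 3rd above A# is C#
→ relative major of A# minor is C# major
C# major scale: C# D# E# F# G# A# B#
= C# major; 2nd degree = D#


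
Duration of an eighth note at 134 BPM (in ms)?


One quarter-note beat = 60000 / BPM = 60000 / 134 ms
Eighth note = 1/2 × quarter note
Duration = 1/2 × 60000 / 134 = 30000 / 134
= 223.9 ms


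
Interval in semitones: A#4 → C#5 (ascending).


Reasoning:
Absolute semitone position = octave×12 + chromatic position
A#4: 4×12 + 10 = 58
C#5: 5×12 + 1 = 61
Difference = 61 - 58 = 3
= 3 semitones


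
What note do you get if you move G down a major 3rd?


major 3rd: 3 letter names, 4 semitones
Letter: G - 2 → E
Pitch: G - 4 semitones, spelled as an E → Eb
= Eb


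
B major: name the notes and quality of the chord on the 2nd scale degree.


Solution.
B major scale: B C# D# E F# G# A#
Diatonic triad on degree 2 stacks scale notes 2, 4, 6: C# E G#
C#→E = 3 semitones; C#→G# = 7 semitones → minor triad
= C# E G# (minor)


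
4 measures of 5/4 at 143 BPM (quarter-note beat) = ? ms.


Reasoning:
Quarter-note beat duration = 60000 / 143 ms
Beats per measure (5/4) = 5
One measure = 5 × 60000 / 143 = 300000 / 143 ms
4 measures = 4 × 300000 / 143 = 1200000 / 143
= 8391.6 ms


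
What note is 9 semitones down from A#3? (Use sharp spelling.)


Let's work it out.
A#3: chromatic position 10 in octave 3 → absolute = 3×12 + 10 = 46
Transpose down 9: 46 - 9 = 37
37 = 3×12 + 1 → C# in octave 3
Result = C#3


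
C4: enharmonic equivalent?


Let's work it out.
Enharmonic notes sound the same pitch but are spelled with different letter names
C and B# name the same pitch class
Octave numbers change at C, so C4 = B#3
= B#3


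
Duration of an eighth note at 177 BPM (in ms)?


Let's work it out.
One quarter-note beat = 60000 / BPM = 60000 / 177 ms
Eighth note = 1/2 × quarter note
Duration = 1/2 × 60000 / 177 = 30000 / 177
= 169.5 ms


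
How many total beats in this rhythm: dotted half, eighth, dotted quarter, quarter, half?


Solution.
Beat values:
  dotted half = 3 beats
  eighth = 0.5 beats
  dotted quarter = 1.5 beats
  quarter = 1 beat
  half = 2 beats
Sum = 3 + 0.5 + 1.5 + 1 + 2
= 8 beats


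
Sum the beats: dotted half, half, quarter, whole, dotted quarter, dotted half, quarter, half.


Let's work it out.
Beat values:
  dotted half = 3 beats
  half = 2 beats
  quarter = 1 beat
  whole = 4 beats
  dotted quarter = 1.5 beats
  dotted half = 3 beats
  quarter = 1 beat
  half = 2 beats
Sum = 3 + 2 + 1 + 4 + 1.5 + 3 + 1 + 2
= 17.5 beats


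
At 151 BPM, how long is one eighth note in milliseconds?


Working:
One quarter-note beat = 60000 / BPM = 60000 / 151 ms
Eighth note = 1/2 × quarter note
Duration = 1/2 × 60000 / 151 = 30000 / 151
= 198.7 ms


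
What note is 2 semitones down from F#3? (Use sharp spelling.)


Step by step:
F#3: chromatic position 6 in octave 3 → absolute = 3×12 + 6 = 42
Transpose down 2: 42 - 2 = 40
40 = 3×12 + 4 → E in octave 3
Result = E3


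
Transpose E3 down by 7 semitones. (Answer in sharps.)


E3: chromatic position 4 in octave 3 → absolute = 3×12 + 4 = 40
Transpose down 7: 40 - 7 = 33
33 = 2×12 + 9 → A in octave 2
Result = A2


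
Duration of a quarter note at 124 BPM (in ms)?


Let's work it out.
One quarter-note beat = 60000 / BPM = 60000 / 124 ms
Duration = 60000 / 124
= 483.9 ms


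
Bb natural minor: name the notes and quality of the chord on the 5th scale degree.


Working:
Bb natural minor scale: Bb C Db Eb F Gb Ab
Diatonic triad on degree 5 stacks scale notes 5, 7, 2: F Ab C
F→Ab = 3 semitones; F→C = 7 semitones → minor triad
= F Ab C (minor)


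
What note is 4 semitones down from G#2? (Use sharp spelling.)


Reasoning:
G#2: chromatic position 8 in octave 2 → absolute = 2×12 + 8 = 32
Transpose down 4: 32 - 4 = 28
28 = 2×12 + 4 → E in octave 2
Result = E2


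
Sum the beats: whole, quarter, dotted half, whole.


Working:
Beat values:
  whole = 4 beats
  quarter = 1 beat
  dotted half = 3 beats
  whole = 4 beats
Sum = 4 + 1 + 3 + 4
= 12 beats


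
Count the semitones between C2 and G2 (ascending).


Solution.
Absolute semitone position = octave×12 + chromatic position
C2: 2×12 + 0 = 24
G2: 2×12 + 7 = 31
Difference = 31 - 24 = 7
= 7 semitones


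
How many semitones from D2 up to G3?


Let's work it out.
Absolute semitone position = octave×12 + chromatic position
D2: 2×12 + 2 = 26
G3: 3×12 + 7 = 43
Difference = 43 - 26 = 17
= 17 semitones


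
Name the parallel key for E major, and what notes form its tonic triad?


Reasoning:
Parallel keys share the same tonic but differ in mode
E major → parallel is E minor
Tonic triad of E minor = E G B
= E minor; triad = E G B


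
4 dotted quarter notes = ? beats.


Solution.
Base quarter note = 1 beat
Dot 1 adds half the previous value: +1/2
One dotted quarter = 1 + 1/2 = 3/2
4 of them = 4 × 3/2 = 6
= 6 beats


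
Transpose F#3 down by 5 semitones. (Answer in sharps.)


Let's work it out.
F#3: chromatic position 6 in octave 3 → absolute = 3×12 + 6 = 42
Transpose down 5: 42 - 5 = 37
37 = 3×12 + 1 → C# in octave 3
Result = C#3


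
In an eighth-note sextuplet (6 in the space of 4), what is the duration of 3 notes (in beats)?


Sextuplet: 6 notes occupy the space of 4 eighth notes
Space = 4 × 1/2 = 2 beats
Each sextuplet note = 2 / 6 = 1/3 beats
3 notes = 3 × 1/3 = 1
= 1 beat


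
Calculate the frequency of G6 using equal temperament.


f = 440 × 2^(n/12) where n = semitones from A4
G6: 22 semitones from A4
f = 440 × 2^(22/12)
f = 1567.98 Hz


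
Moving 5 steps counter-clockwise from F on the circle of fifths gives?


Each counter-clockwise step moves down a perfect 5th (= up a perfect 4th)
From F: F → Bb → Eb → Ab → Db → F#/Gb
= F#/Gb


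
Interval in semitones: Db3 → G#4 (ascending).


Step by step:
Absolute semitone position = octave×12 + chromatic position
Db3: 3×12 + 1 = 37
G#4: 4×12 + 8 = 56
Difference = 56 - 37 = 19
= 19 semitones


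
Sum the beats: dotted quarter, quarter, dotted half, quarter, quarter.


Beat values:
  dotted quarter = 1.5 beats
  quarter = 1 beat
  dotted half = 3 beats
  quarter = 1 beat
  quarter = 1 beat
Sum = 1.5 + 1 + 3 + 1 + 1
= 7.5 beats


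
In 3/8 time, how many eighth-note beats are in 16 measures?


Solution.
Time signature 3/8: the bottom number 8 means the eighth note gets one count
The top number 3 means 3 eighth-note beats per measure
Total = 3 × 16 measures
= 48 eighth-note beats


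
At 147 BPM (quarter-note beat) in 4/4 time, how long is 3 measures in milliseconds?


Solution.
Quarter-note beat duration = 60000 / 147 ms
Beats per measure (4/4) = 4
One measure = 4 × 60000 / 147 = 240000 / 147 ms
3 measures = 3 × 240000 / 147 = 720000 / 147
= 4898.0 ms


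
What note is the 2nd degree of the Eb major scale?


Major scale pattern: W-W-H-W-W-W-H (2-2-1-2-2-2-1 semitones)
Starting from Eb:
  Eb + 2 semitones → F
  F + 2 semitones → G
  G + 1 semitone → Ab
  Ab + 2 semitones → Bb
  Bb + 2 semitones → C
  C + 2 semitones → D
  D + 1 semitone → Eb
Scale: Eb F G Ab Bb C D
Degree 2 = F


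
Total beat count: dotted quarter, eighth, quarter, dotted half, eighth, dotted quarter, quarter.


Solution.
Beat values:
  dotted quarter = 1.5 beats
  eighth = 0.5 beats
  quarter = 1 beat
  dotted half = 3 beats
  eighth = 0.5 beats
  dotted quarter = 1.5 beats
  quarter = 1 beat
Sum = 1.5 + 0.5 + 1 + 3 + 0.5 + 1.5 + 1
= 9 beats


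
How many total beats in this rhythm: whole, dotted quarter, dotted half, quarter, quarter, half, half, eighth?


Beat values:
  whole = 4 beats
  dotted quarter = 1.5 beats
  dotted half = 3 beats
  quarter = 1 beat
  quarter = 1 beat
  half = 2 beats
  half = 2 beats
  eighth = 0.5 beats
Sum = 4 + 1.5 + 3 + 1 + 1 + 2 + 2 + 0.5
= 15 beats


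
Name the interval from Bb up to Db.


Working:
Letter names: B → D spans 3 letter names → a 3rd
Semitones: Bb → Db = 3 half-steps
A 3rd of 3 semitones is a minor 3rd
= minor 3rd


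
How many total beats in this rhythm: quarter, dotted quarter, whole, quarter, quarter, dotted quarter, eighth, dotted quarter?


Beat values:
  quarter = 1 beat
  dotted quarter = 1.5 beats
  whole = 4 beats
  quarter = 1 beat
  quarter = 1 beat
  dotted quarter = 1.5 beats
  eighth = 0.5 beats
  dotted quarter = 1.5 beats
Sum = 1 + 1.5 + 4 + 1 + 1 + 1.5 + 0.5 + 1.5
= 12 beats


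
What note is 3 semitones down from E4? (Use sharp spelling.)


Solution.
E4: chromatic position 4 in octave 4 → absolute = 4×12 + 4 = 52
Transpose down 3: 52 - 3 = 49
49 = 4×12 + 1 → C# in octave 4
Result = C#4


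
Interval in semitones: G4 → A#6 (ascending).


Working:
Absolute semitone position = octave×12 + chromatic position
G4: 4×12 + 7 = 55
A#6: 6×12 + 10 = 82
Difference = 82 - 55 = 27
= 27 semitones


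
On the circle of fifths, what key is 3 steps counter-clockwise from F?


Each counter-clockwise step moves down a perfect 5th (= up a perfect 4th)
From F: F → Bb → Eb → Ab
= Ab


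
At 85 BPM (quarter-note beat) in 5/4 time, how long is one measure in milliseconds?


Let's work it out.
Quarter-note beat duration = 60000 / 85 ms
Beats per measure (5/4) = 5
One measure = 5 × 60000 / 85 = 300000 / 85 ms
= 3529.4 ms


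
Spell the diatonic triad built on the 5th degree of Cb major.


Step by step:
Cb major scale: Cb Db Eb Fb Gb Ab Bb
Diatonic triad on degree 5 stacks scale notes 5, 7, 2: Gb Bb Db
Gb→Bb = 4 semitones; Gb→Db = 7 semitones → major triad
= Gb Bb Db (major)


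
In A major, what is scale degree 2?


Let's work it out.
Major scale pattern: W-W-H-W-W-W-H (2-2-1-2-2-2-1 semitones)
Starting from A:
  A + 2 semitones → B
  B + 2 semitones → C#
  C# + 1 semitone → D
  D + 2 semitones → E
  E + 2 semitones → F#
  F# + 2 semitones → G#
  G# + 1 semitone → A
Scale: A B C# D E F# G#
Degree 2 = B


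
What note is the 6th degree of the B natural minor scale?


Let's work it out.
Natural minor scale pattern: W-H-W-W-H-W-W (2-1-2-2-1-2-2 semitones)
Starting from B:
  B + 2 semitones → C#
  C# + 1 semitone → D
  D + 2 semitones → E
  E + 2 semitones → F#
  F# + 1 semitone → G
  G + 2 semitones → A
  A + 2 semitones → B
Scale: B C# D E F# G A
Degree 6 = G


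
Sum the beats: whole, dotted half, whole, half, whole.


Solution.
Beat values:
  whole = 4 beats
  dotted half = 3 beats
  whole = 4 beats
  half = 2 beats
  whole = 4 beats
Sum = 4 + 3 + 4 + 2 + 4
= 17 beats


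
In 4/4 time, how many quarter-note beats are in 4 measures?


Let's work it out.
Time signature 4/4: the bottom number 4 means the quarter note gets one count
The top number 4 means 4 quarter-note beats per measure
Total = 4 × 4 measures
= 16 quarter-note beats


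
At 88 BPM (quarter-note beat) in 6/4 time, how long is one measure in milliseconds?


Let's work it out.
Quarter-note beat duration = 60000 / 88 ms
Beats per measure (6/4) = 6
One measure = 6 × 60000 / 88 = 360000 / 88 ms
= 4090.9 ms


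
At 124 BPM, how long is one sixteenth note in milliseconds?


Reasoning:
One quarter-note beat = 60000 / BPM = 60000 / 124 ms
Sixteenth note = 1/4 × quarter note
Duration = 1/4 × 60000 / 124 = 15000 / 124
= 121.0 ms


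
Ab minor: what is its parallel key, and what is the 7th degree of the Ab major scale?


Working:
Parallel keys share the same tonic but differ in mode
Ab minor → parallel is Ab major
Ab major scale: Ab Bb C Db Eb F G
= Ab major; 7th degree = G


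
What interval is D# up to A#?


Let's work it out.
Letter names: D → A spans 5 letter names → a 5th
Semitones: D# → A# = 7 half-steps
A 5th of 7 semitones is a perfect 5th
= perfect 5th


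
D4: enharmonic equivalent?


Enharmonic notes sound the same pitch but are spelled with different letter names
D and C## name the same pitch class
= C##4


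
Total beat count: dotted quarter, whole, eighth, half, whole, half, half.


Solution.
Beat values:
  dotted quarter = 1.5 beats
  whole = 4 beats
  eighth = 0.5 beats
  half = 2 beats
  whole = 4 beats
  half = 2 beats
  half = 2 beats
Sum = 1.5 + 4 + 0.5 + 2 + 4 + 2 + 2
= 16 beats


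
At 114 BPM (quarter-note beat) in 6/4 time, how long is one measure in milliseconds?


Working:
Quarter-note beat duration = 60000 / 114 ms
Beats per measure (6/4) = 6
One measure = 6 × 60000 / 114 = 360000 / 114 ms
= 3157.9 ms


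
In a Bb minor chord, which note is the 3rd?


Reasoning:
Minor triad = root + minor 3rd (3 semitones) + perfect 5th (7 semitones)
A triad on Bb stacks thirds, so the chord tones use letter names B-D-F
Root: Bb
Minor 3rd above Bb: Db
Perfect 5th above Bb: F
The 3rd = Db


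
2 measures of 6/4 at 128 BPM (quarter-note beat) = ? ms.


Reasoning:
Quarter-note beat duration = 60000 / 128 ms
Beats per measure (6/4) = 6
One measure = 6 × 60000 / 128 = 360000 / 128 ms
2 measures = 2 × 360000 / 128 = 720000 / 128
= 5625.0 ms


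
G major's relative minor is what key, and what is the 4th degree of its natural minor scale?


Reasoning:
The relative minor shares the major's key signature and starts on its 6th degree
6th degree = a major 6th above the tonic; a major 6th above G is E
→ relative minor of G major is E minor
E natural minor scale: E F# G A B C D
= E minor; 4th degree = A


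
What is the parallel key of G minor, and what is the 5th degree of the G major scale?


Reasoning:
Parallel keys share the same tonic but differ in mode
G minor → parallel is G major
G major scale: G A B C D E F#
= G major; 5th degree = D


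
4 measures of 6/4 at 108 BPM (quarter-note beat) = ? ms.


Step by step:
Quarter-note beat duration = 60000 / 108 ms
Beats per measure (6/4) = 6
One measure = 6 × 60000 / 108 = 360000 / 108 ms
4 measures = 4 × 360000 / 108 = 1440000 / 108
= 13333.3 ms


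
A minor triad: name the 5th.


Let's work it out.
Minor triad = root + minor 3rd (3 semitones) + perfect 5th (7 semitones)
A triad on A stacks thirds, so the chord tones use letter names A-C-E
Root: A
Minor 3rd above A: C
Perfect 5th above A: E
The 5th = E


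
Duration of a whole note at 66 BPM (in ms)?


Step by step:
One quarter-note beat = 60000 / BPM = 60000 / 66 ms
Whole note = 4 × quarter note
Duration = 4 × 60000 / 66 = 240000 / 66
= 3636.4 ms


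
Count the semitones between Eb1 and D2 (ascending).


Absolute semitone position = octave×12 + chromatic position
Eb1: 1×12 + 3 = 15
D2: 2×12 + 2 = 26
Difference = 26 - 15 = 11
= 11 semitones


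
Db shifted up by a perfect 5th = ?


Step by step:
perfect 5th: 5 letter names, 7 semitones
Letter: D + 4 → A
Pitch: Db + 7 semitones, spelled as an A → Ab
= Ab


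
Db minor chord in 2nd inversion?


Step by step:
Root position: Db Fb Ab
2nd inversion: move root and 3rd up an octave
Bass note: Ab
Notes (bottom to top) = Ab Db Fb


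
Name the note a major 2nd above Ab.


Step by step:
A 2nd spans 2 letter names, so from A we land on B
A major 2nd = 2 semitones above Ab
Spell B at that pitch: Bb
= Bb


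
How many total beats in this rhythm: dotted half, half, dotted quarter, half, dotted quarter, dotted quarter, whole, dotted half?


Beat values:
  dotted half = 3 beats
  half = 2 beats
  dotted quarter = 1.5 beats
  half = 2 beats
  dotted quarter = 1.5 beats
  dotted quarter = 1.5 beats
  whole = 4 beats
  dotted half = 3 beats
Sum = 3 + 2 + 1.5 + 2 + 1.5 + 1.5 + 4 + 3
= 18.5 beats


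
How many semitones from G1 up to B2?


Step by step:
Absolute semitone position = octave×12 + chromatic position
G1: 1×12 + 7 = 19
B2: 2×12 + 11 = 35
Difference = 35 - 19 = 16
= 16 semitones


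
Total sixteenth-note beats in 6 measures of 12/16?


Step by step:
Time signature 12/16: the bottom number 16 means the sixteenth note gets one count
The top number 12 means 12 sixteenth-note beats per measure
Total = 12 × 6 measures
= 72 sixteenth-note beats


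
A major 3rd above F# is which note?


Solution.
A 3rd spans 3 letter names, so from F we land on A
A major 3rd = 4 semitones above F#
Spell A at that pitch: A#
= A#


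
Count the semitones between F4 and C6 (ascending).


Solution.
Absolute semitone position = octave×12 + chromatic position
F4: 4×12 + 5 = 53
C6: 6×12 + 0 = 72
Difference = 72 - 53 = 19
= 19 semitones


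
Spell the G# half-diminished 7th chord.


Working:
Half-diminished 7th chord = root + minor 3rd + diminished 5th + minor 7th
Seventh chords stack in thirds, so the letter names are G-B-D-F
Root: G#
Minor 3rd above G#: B
Diminished 5th above G#: D
Minor 7th above G#: F#
Chord = G# B D F#


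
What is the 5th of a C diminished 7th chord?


Working:
Diminished 7th chord = root + minor 3rd + diminished 5th + diminished 7th
Seventh chords stack in thirds, so the letter names are C-E-G-B
Root: C
Minor 3rd above C: Eb
Diminished 5th above C: Gb
Diminished 7th above C: Bbb
The 5th = Gb


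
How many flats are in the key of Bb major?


Flat major keys: C(0), F(1), Bb(2), Eb(3), Ab(4), Db(5), Gb(6), Cb(7)
Bb major has 2 flats
Order of flats: Bb Eb Ab Db Gb Cb Fb → first 2: Bb, Eb
= 2 flats


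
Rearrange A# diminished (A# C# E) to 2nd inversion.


Solution.
Root position: A# C# E
2nd inversion: move root and 3rd up an octave
Bass note: E
Notes (bottom to top) = E A# C#


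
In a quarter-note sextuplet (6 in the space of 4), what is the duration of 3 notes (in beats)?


Solution.
Sextuplet: 6 notes occupy the space of 4 quarter notes
Space = 4 × 1 = 4 beats
Each sextuplet note = 4 / 6 = 2/3 beats
3 notes = 3 × 2/3 = 2
= 2 beats


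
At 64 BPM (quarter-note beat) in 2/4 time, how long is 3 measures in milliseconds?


Solution.
Quarter-note beat duration = 60000 / 64 ms
Beats per measure (2/4) = 2
One measure = 2 × 60000 / 64 = 120000 / 64 ms
3 measures = 3 × 120000 / 64 = 360000 / 64
= 5625.0 ms


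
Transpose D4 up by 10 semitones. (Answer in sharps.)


D4: chromatic position 2 in octave 4 → absolute = 4×12 + 2 = 50
Transpose up 10: 50 + 10 = 60
60 = 5×12 + 0 → C in octave 5
Result = C5


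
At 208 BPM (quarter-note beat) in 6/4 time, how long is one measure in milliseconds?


Let's work it out.
Quarter-note beat duration = 60000 / 208 ms
Beats per measure (6/4) = 6
One measure = 6 × 60000 / 208 = 360000 / 208 ms
= 1730.8 ms


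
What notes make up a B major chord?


Reasoning:
Major triad = root + major 3rd (4 semitones) + perfect 5th (7 semitones)
A triad on B stacks thirds, so the chord tones use letter names B-D-F
Root: B
Major 3rd above B: D#
Perfect 5th above B: F#
Chord = B D# F#


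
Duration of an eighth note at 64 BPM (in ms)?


Working:
One quarter-note beat = 60000 / BPM = 60000 / 64 ms
Eighth note = 1/2 × quarter note
Duration = 1/2 × 60000 / 64 = 30000 / 64
= 468.8 ms


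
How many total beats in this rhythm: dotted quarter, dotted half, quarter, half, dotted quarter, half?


Let's work it out.
Beat values:
  dotted quarter = 1.5 beats
  dotted half = 3 beats
  quarter = 1 beat
  half = 2 beats
  dotted quarter = 1.5 beats
  half = 2 beats
Sum = 1.5 + 3 + 1 + 2 + 1.5 + 2
= 11 beats


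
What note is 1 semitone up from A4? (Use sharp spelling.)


Reasoning:
A4: chromatic position 9 in octave 4 → absolute = 4×12 + 9 = 57
Transpose up 1: 57 + 1 = 58
58 = 4×12 + 10 → A# in octave 4
Result = A#4


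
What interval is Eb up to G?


Working:
Letter names: E → G spans 3 letter names → a 3rd
Semitones: Eb → G = 4 half-steps
A 3rd of 4 semitones is a major 3rd
= major 3rd


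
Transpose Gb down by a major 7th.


Step by step:
major 7th: 7 letter names, 11 semitones
Letter: G - 6 → A
Pitch: Gb - 11 semitones, spelled as an A → Abb
= Abb


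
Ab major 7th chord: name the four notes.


Working:
Major 7th chord = root + major 3rd + perfect 5th + major 7th
Seventh chords stack in thirds, so the letter names are A-C-E-G
Root: Ab
Major 3rd above Ab: C
Perfect 5th above Ab: Eb
Major 7th above Ab: G
Chord = Ab C Eb G


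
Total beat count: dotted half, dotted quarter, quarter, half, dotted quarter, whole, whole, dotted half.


Solution.
Beat values:
  dotted half = 3 beats
  dotted quarter = 1.5 beats
  quarter = 1 beat
  half = 2 beats
  dotted quarter = 1.5 beats
  whole = 4 beats
  whole = 4 beats
  dotted half = 3 beats
Sum = 3 + 1.5 + 1 + 2 + 1.5 + 4 + 4 + 3
= 20 beats


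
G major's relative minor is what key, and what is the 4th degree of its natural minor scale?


The relative minor shares the major's key signature and starts on its 6th degree
6th degree = a major 6th above the tonic; a major 6th above G is E
→ relative minor of G major is E minor
E natural minor scale: E F# G A B C D
= E minor; 4th degree = A


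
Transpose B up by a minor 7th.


Working:
minor 7th: 7 letter names, 10 semitones
Letter: B + 6 → A
Pitch: B + 10 semitones, spelled as an A → A
= A


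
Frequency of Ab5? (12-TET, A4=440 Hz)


f = 440 × 2^(n/12) where n = semitones from A4
Ab5: 11 semitones from A4
f = 440 × 2^(11/12)
f = 830.61 Hz


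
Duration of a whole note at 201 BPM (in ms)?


Let's work it out.
One quarter-note beat = 60000 / BPM = 60000 / 201 ms
Whole note = 4 × quarter note
Duration = 4 × 60000 / 201 = 240000 / 201
= 1194.0 ms


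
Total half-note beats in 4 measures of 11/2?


Working:
Time signature 11/2: the bottom number 2 means the half note gets one count
The top number 11 means 11 half-note beats per measure
Total = 11 × 4 measures
= 44 half-note beats


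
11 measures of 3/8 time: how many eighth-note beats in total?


Time signature 3/8: the bottom number 8 means the eighth note gets one count
The top number 3 means 3 eighth-note beats per measure
Total = 3 × 11 measures
= 33 eighth-note beats


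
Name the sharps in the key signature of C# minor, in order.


Solution.
Sharp minor keys follow the circle of fifths: A(0), E(1), B(2), F#(3), C#(4), G#(5), D#(6), A#(7)
C# minor has 4 sharps
Order of sharps: F# C# G# D# A# E# B# → first 4: F#, C#, G#, D#
= F#, C#, G#, D#


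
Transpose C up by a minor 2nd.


Let's work it out.
minor 2nd: 2 letter names, 1 semitones
Letter: C + 1 → D
Pitch: C + 1 semitones, spelled as a D → Db
= Db


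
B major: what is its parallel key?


Let's work it out.
Parallel keys share the same tonic but differ in mode
B major → parallel is B minor
= B minor


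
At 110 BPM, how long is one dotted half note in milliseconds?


One quarter-note beat = 60000 / BPM = 60000 / 110 ms
Dotted half note = 3 × quarter note
Duration = 3 × 60000 / 110 = 180000 / 110
= 1636.4 ms


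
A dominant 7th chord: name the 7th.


Step by step:
Dominant 7th chord = root + major 3rd + perfect 5th + minor 7th
Seventh chords stack in thirds, so the letter names are A-C-E-G
Root: A
Major 3rd above A: C#
Perfect 5th above A: E
Minor 7th above A: G
The 7th = G


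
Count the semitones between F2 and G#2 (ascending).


Working:
Absolute semitone position = octave×12 + chromatic position
F2: 2×12 + 5 = 29
G#2: 2×12 + 8 = 32
Difference = 32 - 29 = 3
= 3 semitones


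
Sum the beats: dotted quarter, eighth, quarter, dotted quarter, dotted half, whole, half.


Beat values:
  dotted quarter = 1.5 beats
  eighth = 0.5 beats
  quarter = 1 beat
  dotted quarter = 1.5 beats
  dotted half = 3 beats
  whole = 4 beats
  half = 2 beats
Sum = 1.5 + 0.5 + 1 + 1.5 + 3 + 4 + 2
= 13.5 beats


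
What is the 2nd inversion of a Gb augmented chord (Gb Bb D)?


Solution.
Root position: Gb Bb D
2nd inversion: move root and 3rd up an octave
Bass note: D
Notes (bottom to top) = D Gb Bb


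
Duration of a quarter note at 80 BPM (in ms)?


One quarter-note beat = 60000 / BPM = 60000 / 80 ms
Duration = 60000 / 80
= 750.0 ms


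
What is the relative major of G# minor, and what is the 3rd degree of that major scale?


Reasoning:
The relative major shares the key signature and is a minor 3rd above the minor tonic
A minor 3rd above G# is B
→ relative major of G# minor is B major
B major scale: B C# D# E F# G# A#
= B major; 3rd degree = D#


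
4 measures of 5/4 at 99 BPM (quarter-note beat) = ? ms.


Step by step:
Quarter-note beat duration = 60000 / 99 ms
Beats per measure (5/4) = 5
One measure = 5 × 60000 / 99 = 300000 / 99 ms
4 measures = 4 × 300000 / 99 = 1200000 / 99
= 12121.2 ms


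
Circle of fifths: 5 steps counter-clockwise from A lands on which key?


Let's work it out.
Each counter-clockwise step moves down a perfect 5th (= up a perfect 4th)
From A: A → D → G → C → F → Bb
= Bb


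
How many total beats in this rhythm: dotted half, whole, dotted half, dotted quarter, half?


Let's work it out.
Beat values:
  dotted half = 3 beats
  whole = 4 beats
  dotted half = 3 beats
  dotted quarter = 1.5 beats
  half = 2 beats
Sum = 3 + 4 + 3 + 1.5 + 2
= 13.5 beats


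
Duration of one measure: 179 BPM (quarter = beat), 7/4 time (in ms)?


Working:
Quarter-note beat duration = 60000 / 179 ms
Beats per measure (7/4) = 7
One measure = 7 × 60000 / 179 = 420000 / 179 ms
= 2346.4 ms


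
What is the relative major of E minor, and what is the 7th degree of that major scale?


Let's work it out.
The relative major shares the key signature and is a minor 3rd above the minor tonic
A minor 3rd above E is G
→ relative major of E minor is G major
G major scale: G A B C D E F#
= G major; 7th degree = F#


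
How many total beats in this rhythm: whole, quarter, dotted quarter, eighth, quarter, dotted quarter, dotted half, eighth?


Working:
Beat values:
  whole = 4 beats
  quarter = 1 beat
  dotted quarter = 1.5 beats
  eighth = 0.5 beats
  quarter = 1 beat
  dotted quarter = 1.5 beats
  dotted half = 3 beats
  eighth = 0.5 beats
Sum = 4 + 1 + 1.5 + 0.5 + 1 + 1.5 + 3 + 0.5
= 13 beats


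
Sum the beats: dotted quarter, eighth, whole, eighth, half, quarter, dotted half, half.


Beat values:
  dotted quarter = 1.5 beats
  eighth = 0.5 beats
  whole = 4 beats
  eighth = 0.5 beats
  half = 2 beats
  quarter = 1 beat
  dotted half = 3 beats
  half = 2 beats
Sum = 1.5 + 0.5 + 4 + 0.5 + 2 + 1 + 3 + 2
= 14.5 beats


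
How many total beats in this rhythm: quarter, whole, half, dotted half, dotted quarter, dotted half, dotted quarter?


Beat values:
  quarter = 1 beat
  whole = 4 beats
  half = 2 beats
  dotted half = 3 beats
  dotted quarter = 1.5 beats
  dotted half = 3 beats
  dotted quarter = 1.5 beats
Sum = 1 + 4 + 2 + 3 + 1.5 + 3 + 1.5
= 16 beats


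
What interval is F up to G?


Letter names: F → G spans 2 letter names → a 2nd
Semitones: F → G = 2 half-steps
A 2nd of 2 semitones is a major 2nd
= major 2nd


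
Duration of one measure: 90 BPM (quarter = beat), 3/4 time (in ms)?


Solution.
Quarter-note beat duration = 60000 / 90 ms
Beats per measure (3/4) = 3
One measure = 3 × 60000 / 90 = 180000 / 90 ms
= 2000.0 ms


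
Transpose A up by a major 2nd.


Solution.
major 2nd: 2 letter names, 2 semitones
Letter: A + 1 → B
Pitch: A + 2 semitones, spelled as a B → B
= B


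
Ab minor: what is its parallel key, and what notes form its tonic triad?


Working:
Parallel keys share the same tonic but differ in mode
Ab minor → parallel is Ab major
Tonic triad of Ab major = Ab C Eb
= Ab major; triad = Ab C Eb


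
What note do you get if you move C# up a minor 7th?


Step by step:
minor 7th: 7 letter names, 10 semitones
Letter: C + 6 → B
Pitch: C# + 10 semitones, spelled as a B → B
= B


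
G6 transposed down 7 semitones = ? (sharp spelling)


Step by step:
G6: chromatic position 7 in octave 6 → absolute = 6×12 + 7 = 79
Transpose down 7: 79 - 7 = 72
72 = 6×12 + 0 → C in octave 6
Result = C6


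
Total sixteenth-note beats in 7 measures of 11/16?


Step by step:
Time signature 11/16: the bottom number 16 means the sixteenth note gets one count
The top number 11 means 11 sixteenth-note beats per measure
Total = 11 × 7 measures
= 77 sixteenth-note beats


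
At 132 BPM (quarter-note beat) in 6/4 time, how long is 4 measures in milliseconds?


Let's work it out.
Quarter-note beat duration = 60000 / 132 ms
Beats per measure (6/4) = 6
One measure = 6 × 60000 / 132 = 360000 / 132 ms
4 measures = 4 × 360000 / 132 = 1440000 / 132
= 10909.1 ms


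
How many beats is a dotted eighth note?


Base eighth note = 1/2 beats
Dot 1 adds half the previous value: +1/4
One dotted eighth = 1/2 + 1/4 = 3/4
= 3/4 beats


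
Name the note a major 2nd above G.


A 2nd spans 2 letter names, so from G we land on A
A major 2nd = 2 semitones above G
Spell A at that pitch: A
= A


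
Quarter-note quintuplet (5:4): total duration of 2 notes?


Step by step:
Quintuplet: 5 notes occupy the space of 4 quarter notes
Space = 4 × 1 = 4 beats
Each quintuplet note = 4 / 5 = 4/5 beats
2 notes = 2 × 4/5 = 8/5
= 8/5 beats


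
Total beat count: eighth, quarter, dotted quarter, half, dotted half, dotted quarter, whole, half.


Step by step:
Beat values:
  eighth = 0.5 beats
  quarter = 1 beat
  dotted quarter = 1.5 beats
  half = 2 beats
  dotted half = 3 beats
  dotted quarter = 1.5 beats
  whole = 4 beats
  half = 2 beats
Sum = 0.5 + 1 + 1.5 + 2 + 3 + 1.5 + 4 + 2
= 15.5 beats


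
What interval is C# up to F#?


Solution.
Letter names: C → F spans 4 letter names → a 4th
Semitones: C# → F# = 5 half-steps
A 4th of 5 semitones is a perfect 4th
= perfect 4th


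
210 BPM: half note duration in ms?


Working:
One quarter-note beat = 60000 / BPM = 60000 / 210 ms
Half note = 2 × quarter note
Duration = 2 × 60000 / 210 = 120000 / 210
= 571.4 ms


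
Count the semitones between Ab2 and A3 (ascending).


Let's work it out.
Absolute semitone position = octave×12 + chromatic position
Ab2: 2×12 + 8 = 32
A3: 3×12 + 9 = 45
Difference = 45 - 32 = 13
= 13 semitones


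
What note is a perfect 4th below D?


Reasoning:
A 4th spans 4 letter names, so from D we land on A
A perfect 4th = 5 semitones below D
Spell A at that pitch: A
= A


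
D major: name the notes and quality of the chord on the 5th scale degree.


Solution.
D major scale: D E F# G A B C#
Diatonic triad on degree 5 stacks scale notes 5, 7, 2: A C# E
A→C# = 4 semitones; A→E = 7 semitones → major triad
= A C# E (major)


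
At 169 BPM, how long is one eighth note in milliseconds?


Reasoning:
One quarter-note beat = 60000 / BPM = 60000 / 169 ms
Eighth note = 1/2 × quarter note
Duration = 1/2 × 60000 / 169 = 30000 / 169
= 177.5 ms


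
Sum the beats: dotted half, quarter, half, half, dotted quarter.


Step by step:
Beat values:
  dotted half = 3 beats
  quarter = 1 beat
  half = 2 beats
  half = 2 beats
  dotted quarter = 1.5 beats
Sum = 3 + 1 + 2 + 2 + 1.5
= 9.5 beats


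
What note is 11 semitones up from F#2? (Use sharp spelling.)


Working:
F#2: chromatic position 6 in octave 2 → absolute = 2×12 + 6 = 30
Transpose up 11: 30 + 11 = 41
41 = 3×12 + 5 → F in octave 3
Result = F3


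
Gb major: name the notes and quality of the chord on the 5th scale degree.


Step by step:
Gb major scale: Gb Ab Bb Cb Db Eb F
Diatonic triad on degree 5 stacks scale notes 5, 7, 2: Db F Ab
Db→F = 4 semitones; Db→Ab = 7 semitones → major triad
= Db F Ab (major)


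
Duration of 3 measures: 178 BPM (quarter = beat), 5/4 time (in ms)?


Step by step:
Quarter-note beat duration = 60000 / 178 ms
Beats per measure (5/4) = 5
One measure = 5 × 60000 / 178 = 300000 / 178 ms
3 measures = 3 × 300000 / 178 = 900000 / 178
= 5056.2 ms


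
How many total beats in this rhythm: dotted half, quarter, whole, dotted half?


Step by step:
Beat values:
  dotted half = 3 beats
  quarter = 1 beat
  whole = 4 beats
  dotted half = 3 beats
Sum = 3 + 1 + 4 + 3
= 11 beats


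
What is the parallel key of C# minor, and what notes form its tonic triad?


Parallel keys share the same tonic but differ in mode
C# minor → parallel is C# major
Tonic triad of C# major = C# E# G#
= C# major; triad = C# E# G#


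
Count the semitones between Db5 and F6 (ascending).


Let's work it out.
Absolute semitone position = octave×12 + chromatic position
Db5: 5×12 + 1 = 61
F6: 6×12 + 5 = 77
Difference = 77 - 61 = 16
= 16 semitones


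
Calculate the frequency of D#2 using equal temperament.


Step by step:
f = 440 × 2^(n/12) where n = semitones from A4
D#2: -30 semitones from A4
f = 440 × 2^(-30/12)
f = 77.78 Hz


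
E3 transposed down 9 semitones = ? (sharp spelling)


E3: chromatic position 4 in octave 3 → absolute = 3×12 + 4 = 40
Transpose down 9: 40 - 9 = 31
31 = 2×12 + 7 → G in octave 2
Result = G2


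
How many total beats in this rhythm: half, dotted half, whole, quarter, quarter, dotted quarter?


Solution.
Beat values:
  half = 2 beats
  dotted half = 3 beats
  whole = 4 beats
  quarter = 1 beat
  quarter = 1 beat
  dotted quarter = 1.5 beats
Sum = 2 + 3 + 4 + 1 + 1 + 1.5
= 12.5 beats


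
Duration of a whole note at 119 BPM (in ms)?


Working:
One quarter-note beat = 60000 / BPM = 60000 / 119 ms
Whole note = 4 × quarter note
Duration = 4 × 60000 / 119 = 240000 / 119
= 2016.8 ms


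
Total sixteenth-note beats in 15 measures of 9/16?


Step by step:
Time signature 9/16: the bottom number 16 means the sixteenth note gets one count
The top number 9 means 9 sixteenth-note beats per measure
Total = 9 × 15 measures
= 135 sixteenth-note beats


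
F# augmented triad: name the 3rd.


Augmented triad = root + major 3rd (4 semitones) + augmented 5th (8 semitones)
A triad on F# stacks thirds, so the chord tones use letter names F-A-C
Root: F#
Major 3rd above F#: A#
Augmented 5th above F#: C##
The 3rd = A#


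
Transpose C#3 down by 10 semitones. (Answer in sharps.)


Solution.
C#3: chromatic position 1 in octave 3 → absolute = 3×12 + 1 = 37
Transpose down 10: 37 - 10 = 27
27 = 2×12 + 3 → D# in octave 2
Result = D#2


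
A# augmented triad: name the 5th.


Working:
Augmented triad = root + major 3rd (4 semitones) + augmented 5th (8 semitones)
A triad on A# stacks thirds, so the chord tones use letter names A-C-E
Root: A#
Major 3rd above A#: C##
Augmented 5th above A#: E##
The 5th = E##


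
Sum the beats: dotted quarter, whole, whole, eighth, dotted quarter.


Beat values:
  dotted quarter = 1.5 beats
  whole = 4 beats
  whole = 4 beats
  eighth = 0.5 beats
  dotted quarter = 1.5 beats
Sum = 1.5 + 4 + 4 + 0.5 + 1.5
= 11.5 beats


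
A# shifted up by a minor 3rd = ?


Step by step:
minor 3rd: 3 letter names, 3 semitones
Letter: A + 2 → C
Pitch: A# + 3 semitones, spelled as a C → C#
= C#


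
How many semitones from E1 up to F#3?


Reasoning:
Absolute semitone position = octave×12 + chromatic position
E1: 1×12 + 4 = 16
F#3: 3×12 + 6 = 42
Difference = 42 - 16 = 26
= 26 semitones


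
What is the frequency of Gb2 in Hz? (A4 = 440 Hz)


Solution.
f = 440 × 2^(n/12) where n = semitones from A4
Gb2: -27 semitones from A4
f = 440 × 2^(-27/12)
f = 92.50 Hz


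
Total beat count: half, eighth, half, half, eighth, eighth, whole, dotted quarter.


Beat values:
  half = 2 beats
  eighth = 0.5 beats
  half = 2 beats
  half = 2 beats
  eighth = 0.5 beats
  eighth = 0.5 beats
  whole = 4 beats
  dotted quarter = 1.5 beats
Sum = 2 + 0.5 + 2 + 2 + 0.5 + 0.5 + 4 + 1.5
= 13 beats


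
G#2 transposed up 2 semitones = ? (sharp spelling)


Solution.
G#2: chromatic position 8 in octave 2 → absolute = 2×12 + 8 = 32
Transpose up 2: 32 + 2 = 34
34 = 2×12 + 10 → A# in octave 2
Result = A#2


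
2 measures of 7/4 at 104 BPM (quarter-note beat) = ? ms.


Quarter-note beat duration = 60000 / 104 ms
Beats per measure (7/4) = 7
One measure = 7 × 60000 / 104 = 420000 / 104 ms
2 measures = 2 × 420000 / 104 = 840000 / 104
= 8076.9 ms


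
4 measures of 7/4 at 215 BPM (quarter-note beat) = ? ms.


Step by step:
Quarter-note beat duration = 60000 / 215 ms
Beats per measure (7/4) = 7
One measure = 7 × 60000 / 215 = 420000 / 215 ms
4 measures = 4 × 420000 / 215 = 1680000 / 215
= 7814.0 ms


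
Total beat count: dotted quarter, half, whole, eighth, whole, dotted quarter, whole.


Working:
Beat values:
  dotted quarter = 1.5 beats
  half = 2 beats
  whole = 4 beats
  eighth = 0.5 beats
  whole = 4 beats
  dotted quarter = 1.5 beats
  whole = 4 beats
Sum = 1.5 + 2 + 4 + 0.5 + 4 + 1.5 + 4
= 17.5 beats


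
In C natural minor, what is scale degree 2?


Reasoning:
Natural minor scale pattern: W-H-W-W-H-W-W (2-1-2-2-1-2-2 semitones)
Starting from C:
  C + 2 semitones → D
  D + 1 semitone → Eb
  Eb + 2 semitones → F
  F + 2 semitones → G
  G + 1 semitone → Ab
  Ab + 2 semitones → Bb
  Bb + 2 semitones → C
Scale: C D Eb F G Ab Bb
Degree 2 = D


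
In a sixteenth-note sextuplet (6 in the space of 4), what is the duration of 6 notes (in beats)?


Step by step:
Sextuplet: 6 notes occupy the space of 4 sixteenth notes
Space = 4 × 1/4 = 1 beat
Each sextuplet note = 1 / 6 = 1/6 beats
6 notes = 6 × 1/6 = 1
= 1 beat
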